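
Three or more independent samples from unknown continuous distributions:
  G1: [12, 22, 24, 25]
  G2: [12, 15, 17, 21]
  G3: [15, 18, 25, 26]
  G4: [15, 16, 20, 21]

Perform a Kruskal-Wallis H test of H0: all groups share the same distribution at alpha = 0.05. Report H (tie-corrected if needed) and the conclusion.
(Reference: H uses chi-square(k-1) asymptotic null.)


Step 1: Combine all N = 16 observations and assign midranks.
sorted (value, group, rank): (12,G1,1.5), (12,G2,1.5), (15,G2,4), (15,G3,4), (15,G4,4), (16,G4,6), (17,G2,7), (18,G3,8), (20,G4,9), (21,G2,10.5), (21,G4,10.5), (22,G1,12), (24,G1,13), (25,G1,14.5), (25,G3,14.5), (26,G3,16)
Step 2: Sum ranks within each group.
R_1 = 41 (n_1 = 4)
R_2 = 23 (n_2 = 4)
R_3 = 42.5 (n_3 = 4)
R_4 = 29.5 (n_4 = 4)
Step 3: H = 12/(N(N+1)) * sum(R_i^2/n_i) - 3(N+1)
     = 12/(16*17) * (41^2/4 + 23^2/4 + 42.5^2/4 + 29.5^2/4) - 3*17
     = 0.044118 * 1221.62 - 51
     = 2.895221.
Step 4: Ties present; correction factor C = 1 - 42/(16^3 - 16) = 0.989706. Corrected H = 2.895221 / 0.989706 = 2.925334.
Step 5: Under H0, H ~ chi^2(3); p-value = 0.403281.
Step 6: alpha = 0.05. fail to reject H0.

H = 2.9253, df = 3, p = 0.403281, fail to reject H0.


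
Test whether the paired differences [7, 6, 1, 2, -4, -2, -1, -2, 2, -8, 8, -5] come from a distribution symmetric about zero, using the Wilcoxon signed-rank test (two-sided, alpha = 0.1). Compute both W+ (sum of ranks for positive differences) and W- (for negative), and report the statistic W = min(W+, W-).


Step 1: Drop any zero differences (none here) and take |d_i|.
|d| = [7, 6, 1, 2, 4, 2, 1, 2, 2, 8, 8, 5]
Step 2: Midrank |d_i| (ties get averaged ranks).
ranks: |7|->10, |6|->9, |1|->1.5, |2|->4.5, |4|->7, |2|->4.5, |1|->1.5, |2|->4.5, |2|->4.5, |8|->11.5, |8|->11.5, |5|->8
Step 3: Attach original signs; sum ranks with positive sign and with negative sign.
W+ = 10 + 9 + 1.5 + 4.5 + 4.5 + 11.5 = 41
W- = 7 + 4.5 + 1.5 + 4.5 + 11.5 + 8 = 37
(Check: W+ + W- = 78 should equal n(n+1)/2 = 78.)
Step 4: Test statistic W = min(W+, W-) = 37.
Step 5: Ties in |d|, so use the tie-corrected normal approximation.
        E[W] = n(n+1)/4 = 12*13/4 = 39.
        Tie groups: |d|=1 (t=2), |d|=2 (t=4), |d|=8 (t=2); sum(t^3 - t) = 72.
        Var[W] = n(n+1)(2n+1)/24 - sum(t^3-t)/48 = 3900/24 - 72/48 = 161.
        z = (W - E[W]) / sqrt(Var[W]) = (37 - 39) / 12.6886 = -0.1576.
        Two-sided p = 2*Phi(z) = 0.874755.
Step 6: alpha = 0.1. fail to reject H0.

W+ = 41, W- = 37, W = min = 37, p = 0.874755, fail to reject H0.


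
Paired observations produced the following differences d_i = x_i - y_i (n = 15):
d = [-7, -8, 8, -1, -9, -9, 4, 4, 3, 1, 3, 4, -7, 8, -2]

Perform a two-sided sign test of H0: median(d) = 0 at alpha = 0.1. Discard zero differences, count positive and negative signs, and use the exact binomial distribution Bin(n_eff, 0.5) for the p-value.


Step 1: Discard zero differences. Original n = 15; n_eff = number of nonzero differences = 15.
Nonzero differences (with sign): -7, -8, +8, -1, -9, -9, +4, +4, +3, +1, +3, +4, -7, +8, -2
Step 2: Count signs: positive = 8, negative = 7.
Step 3: Under H0: P(positive) = 0.5, so the number of positives S ~ Bin(15, 0.5).
Step 4: Two-sided exact p-value = sum of Bin(15,0.5) probabilities at or below the observed probability = 1.000000.
Step 5: alpha = 0.1. fail to reject H0.

n_eff = 15, pos = 8, neg = 7, p = 1.000000, fail to reject H0.


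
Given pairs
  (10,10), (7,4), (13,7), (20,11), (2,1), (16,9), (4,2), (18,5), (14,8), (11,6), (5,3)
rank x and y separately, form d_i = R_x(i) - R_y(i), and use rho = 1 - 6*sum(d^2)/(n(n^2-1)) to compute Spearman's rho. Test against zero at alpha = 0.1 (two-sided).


Step 1: Rank x and y separately (midranks; no ties here).
rank(x): 10->5, 7->4, 13->7, 20->11, 2->1, 16->9, 4->2, 18->10, 14->8, 11->6, 5->3
rank(y): 10->10, 4->4, 7->7, 11->11, 1->1, 9->9, 2->2, 5->5, 8->8, 6->6, 3->3
Step 2: d_i = R_x(i) - R_y(i); compute d_i^2.
  (5-10)^2=25, (4-4)^2=0, (7-7)^2=0, (11-11)^2=0, (1-1)^2=0, (9-9)^2=0, (2-2)^2=0, (10-5)^2=25, (8-8)^2=0, (6-6)^2=0, (3-3)^2=0
sum(d^2) = 50.
Step 3: rho = 1 - 6*50 / (11*(11^2 - 1)) = 1 - 300/1320 = 0.772727.
Step 4: Under H0, t = rho * sqrt((n-2)/(1-rho^2)) = 3.6522 ~ t(9).
Step 5: Two-sided p-value from the t-distribution with 9 df = 0.005299.
Step 6: alpha = 0.1. reject H0.

rho = 0.7727, p = 0.005299, reject H0 at alpha = 0.1.


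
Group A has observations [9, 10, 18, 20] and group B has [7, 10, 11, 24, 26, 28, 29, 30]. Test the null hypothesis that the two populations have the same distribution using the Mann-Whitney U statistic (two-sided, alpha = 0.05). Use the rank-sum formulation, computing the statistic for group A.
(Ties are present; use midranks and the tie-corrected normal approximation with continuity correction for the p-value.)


Step 1: Combine and sort all 12 observations; assign midranks.
sorted (value, group): (7,Y), (9,X), (10,X), (10,Y), (11,Y), (18,X), (20,X), (24,Y), (26,Y), (28,Y), (29,Y), (30,Y)
ranks: 7->1, 9->2, 10->3.5, 10->3.5, 11->5, 18->6, 20->7, 24->8, 26->9, 28->10, 29->11, 30->12
Step 2: Rank sum for X: R1 = 2 + 3.5 + 6 + 7 = 18.5.
Step 3: U_X = R1 - n1(n1+1)/2 = 18.5 - 4*5/2 = 18.5 - 10 = 8.5.
       U_Y = n1*n2 - U_X = 32 - 8.5 = 23.5.
Step 4: Ties are present, so use the tie-corrected normal approximation (with continuity correction) for the p-value.
Step 5: p-value = 0.233663; compare to alpha = 0.05. fail to reject H0.

U_X = 8.5, p = 0.233663, fail to reject H0 at alpha = 0.05.


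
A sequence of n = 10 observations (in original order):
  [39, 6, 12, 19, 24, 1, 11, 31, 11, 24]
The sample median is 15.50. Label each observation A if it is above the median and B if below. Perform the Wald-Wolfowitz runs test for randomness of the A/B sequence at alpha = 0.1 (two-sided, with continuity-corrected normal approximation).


Step 1: Compute median = 15.50; label A = above, B = below.
Labels in order: ABBAABBABA  (n_A = 5, n_B = 5)
Step 2: Count runs R = 7.
Step 3: Under H0 (random ordering), E[R] = 2*n_A*n_B/(n_A+n_B) + 1 = 2*5*5/10 + 1 = 6.0000.
        Var[R] = 2*n_A*n_B*(2*n_A*n_B - n_A - n_B) / ((n_A+n_B)^2 * (n_A+n_B-1)) = 2000/900 = 2.2222.
        SD[R] = 1.4907.
Step 4: Continuity-corrected z = (R - 0.5 - E[R]) / SD[R] = (7 - 0.5 - 6.0000) / 1.4907 = 0.3354.
Step 5: Two-sided p-value via normal approximation = 2*(1 - Phi(|z|)) = 0.737316.
Step 6: alpha = 0.1. fail to reject H0.

R = 7, z = 0.3354, p = 0.737316, fail to reject H0.


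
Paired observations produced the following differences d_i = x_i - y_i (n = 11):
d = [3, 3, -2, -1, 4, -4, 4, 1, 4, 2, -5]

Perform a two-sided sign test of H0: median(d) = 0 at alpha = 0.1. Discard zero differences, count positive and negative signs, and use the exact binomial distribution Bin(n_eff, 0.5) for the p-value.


Step 1: Discard zero differences. Original n = 11; n_eff = number of nonzero differences = 11.
Nonzero differences (with sign): +3, +3, -2, -1, +4, -4, +4, +1, +4, +2, -5
Step 2: Count signs: positive = 7, negative = 4.
Step 3: Under H0: P(positive) = 0.5, so the number of positives S ~ Bin(11, 0.5).
Step 4: Two-sided exact p-value = sum of Bin(11,0.5) probabilities at or below the observed probability = 0.548828.
Step 5: alpha = 0.1. fail to reject H0.

n_eff = 11, pos = 7, neg = 4, p = 0.548828, fail to reject H0.


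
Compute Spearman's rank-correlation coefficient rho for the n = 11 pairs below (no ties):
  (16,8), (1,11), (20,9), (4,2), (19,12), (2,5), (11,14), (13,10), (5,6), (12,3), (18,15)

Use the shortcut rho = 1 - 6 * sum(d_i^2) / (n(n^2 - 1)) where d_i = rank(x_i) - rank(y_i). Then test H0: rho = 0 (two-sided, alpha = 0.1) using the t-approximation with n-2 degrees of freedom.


Step 1: Rank x and y separately (midranks; no ties here).
rank(x): 16->8, 1->1, 20->11, 4->3, 19->10, 2->2, 11->5, 13->7, 5->4, 12->6, 18->9
rank(y): 8->5, 11->8, 9->6, 2->1, 12->9, 5->3, 14->10, 10->7, 6->4, 3->2, 15->11
Step 2: d_i = R_x(i) - R_y(i); compute d_i^2.
  (8-5)^2=9, (1-8)^2=49, (11-6)^2=25, (3-1)^2=4, (10-9)^2=1, (2-3)^2=1, (5-10)^2=25, (7-7)^2=0, (4-4)^2=0, (6-2)^2=16, (9-11)^2=4
sum(d^2) = 134.
Step 3: rho = 1 - 6*134 / (11*(11^2 - 1)) = 1 - 804/1320 = 0.390909.
Step 4: Under H0, t = rho * sqrt((n-2)/(1-rho^2)) = 1.2741 ~ t(9).
Step 5: Two-sided p-value from the t-distribution with 9 df = 0.234540.
Step 6: alpha = 0.1. fail to reject H0.

rho = 0.3909, p = 0.234540, fail to reject H0 at alpha = 0.1.


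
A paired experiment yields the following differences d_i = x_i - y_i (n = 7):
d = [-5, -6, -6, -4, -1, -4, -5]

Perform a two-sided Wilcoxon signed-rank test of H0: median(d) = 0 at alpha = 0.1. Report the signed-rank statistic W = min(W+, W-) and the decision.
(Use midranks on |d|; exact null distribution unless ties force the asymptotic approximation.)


Step 1: Drop any zero differences (none here) and take |d_i|.
|d| = [5, 6, 6, 4, 1, 4, 5]
Step 2: Midrank |d_i| (ties get averaged ranks).
ranks: |5|->4.5, |6|->6.5, |6|->6.5, |4|->2.5, |1|->1, |4|->2.5, |5|->4.5
Step 3: Attach original signs; sum ranks with positive sign and with negative sign.
W+ = 0 = 0
W- = 4.5 + 6.5 + 6.5 + 2.5 + 1 + 2.5 + 4.5 = 28
(Check: W+ + W- = 28 should equal n(n+1)/2 = 28.)
Step 4: Test statistic W = min(W+, W-) = 0.
Step 5: Ties in |d|, so use the tie-corrected normal approximation.
        E[W] = n(n+1)/4 = 7*8/4 = 14.
        Tie groups: |d|=4 (t=2), |d|=5 (t=2), |d|=6 (t=2); sum(t^3 - t) = 18.
        Var[W] = n(n+1)(2n+1)/24 - sum(t^3-t)/48 = 840/24 - 18/48 = 34.625.
        z = (W - E[W]) / sqrt(Var[W]) = (0 - 14) / 5.8843 = -2.3792.
        Two-sided p = 2*Phi(z) = 0.017350.
Step 6: alpha = 0.1. reject H0.

W+ = 0, W- = 28, W = min = 0, p = 0.017350, reject H0.


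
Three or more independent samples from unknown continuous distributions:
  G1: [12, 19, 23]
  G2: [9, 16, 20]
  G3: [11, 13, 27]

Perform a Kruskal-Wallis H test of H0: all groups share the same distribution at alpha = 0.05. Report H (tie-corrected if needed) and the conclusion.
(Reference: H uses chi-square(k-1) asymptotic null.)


Step 1: Combine all N = 9 observations and assign midranks.
sorted (value, group, rank): (9,G2,1), (11,G3,2), (12,G1,3), (13,G3,4), (16,G2,5), (19,G1,6), (20,G2,7), (23,G1,8), (27,G3,9)
Step 2: Sum ranks within each group.
R_1 = 17 (n_1 = 3)
R_2 = 13 (n_2 = 3)
R_3 = 15 (n_3 = 3)
Step 3: H = 12/(N(N+1)) * sum(R_i^2/n_i) - 3(N+1)
     = 12/(9*10) * (17^2/3 + 13^2/3 + 15^2/3) - 3*10
     = 0.133333 * 227.667 - 30
     = 0.355556.
Step 4: No ties, so H is used without correction.
Step 5: Under H0, H ~ chi^2(2); p-value = 0.837128.
Step 6: alpha = 0.05. fail to reject H0.

H = 0.3556, df = 2, p = 0.837128, fail to reject H0.


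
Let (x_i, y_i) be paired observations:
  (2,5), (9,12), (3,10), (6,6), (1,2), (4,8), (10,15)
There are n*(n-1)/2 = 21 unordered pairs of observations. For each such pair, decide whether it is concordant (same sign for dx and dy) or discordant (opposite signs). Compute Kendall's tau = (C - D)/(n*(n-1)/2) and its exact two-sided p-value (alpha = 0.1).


Step 1: Enumerate the 21 unordered pairs (i,j) with i<j and classify each by sign(x_j-x_i) * sign(y_j-y_i).
  (1,2):dx=+7,dy=+7->C; (1,3):dx=+1,dy=+5->C; (1,4):dx=+4,dy=+1->C; (1,5):dx=-1,dy=-3->C
  (1,6):dx=+2,dy=+3->C; (1,7):dx=+8,dy=+10->C; (2,3):dx=-6,dy=-2->C; (2,4):dx=-3,dy=-6->C
  (2,5):dx=-8,dy=-10->C; (2,6):dx=-5,dy=-4->C; (2,7):dx=+1,dy=+3->C; (3,4):dx=+3,dy=-4->D
  (3,5):dx=-2,dy=-8->C; (3,6):dx=+1,dy=-2->D; (3,7):dx=+7,dy=+5->C; (4,5):dx=-5,dy=-4->C
  (4,6):dx=-2,dy=+2->D; (4,7):dx=+4,dy=+9->C; (5,6):dx=+3,dy=+6->C; (5,7):dx=+9,dy=+13->C
  (6,7):dx=+6,dy=+7->C
Step 2: C = 18, D = 3, total pairs = 21.
Step 3: tau = (C - D)/(n(n-1)/2) = (18 - 3)/21 = 0.714286.
Step 4: Exact two-sided p-value (enumerate n! = 5040 permutations of y under H0): p = 0.030159.
Step 5: alpha = 0.1. reject H0.

tau_b = 0.7143 (C=18, D=3), p = 0.030159, reject H0.


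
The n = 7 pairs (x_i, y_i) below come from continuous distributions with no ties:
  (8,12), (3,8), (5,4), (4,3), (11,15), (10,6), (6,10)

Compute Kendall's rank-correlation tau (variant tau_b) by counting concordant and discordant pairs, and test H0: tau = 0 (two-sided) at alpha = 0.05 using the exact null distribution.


Step 1: Enumerate the 21 unordered pairs (i,j) with i<j and classify each by sign(x_j-x_i) * sign(y_j-y_i).
  (1,2):dx=-5,dy=-4->C; (1,3):dx=-3,dy=-8->C; (1,4):dx=-4,dy=-9->C; (1,5):dx=+3,dy=+3->C
  (1,6):dx=+2,dy=-6->D; (1,7):dx=-2,dy=-2->C; (2,3):dx=+2,dy=-4->D; (2,4):dx=+1,dy=-5->D
  (2,5):dx=+8,dy=+7->C; (2,6):dx=+7,dy=-2->D; (2,7):dx=+3,dy=+2->C; (3,4):dx=-1,dy=-1->C
  (3,5):dx=+6,dy=+11->C; (3,6):dx=+5,dy=+2->C; (3,7):dx=+1,dy=+6->C; (4,5):dx=+7,dy=+12->C
  (4,6):dx=+6,dy=+3->C; (4,7):dx=+2,dy=+7->C; (5,6):dx=-1,dy=-9->C; (5,7):dx=-5,dy=-5->C
  (6,7):dx=-4,dy=+4->D
Step 2: C = 16, D = 5, total pairs = 21.
Step 3: tau = (C - D)/(n(n-1)/2) = (16 - 5)/21 = 0.523810.
Step 4: Exact two-sided p-value (enumerate n! = 5040 permutations of y under H0): p = 0.136111.
Step 5: alpha = 0.05. fail to reject H0.

tau_b = 0.5238 (C=16, D=5), p = 0.136111, fail to reject H0.


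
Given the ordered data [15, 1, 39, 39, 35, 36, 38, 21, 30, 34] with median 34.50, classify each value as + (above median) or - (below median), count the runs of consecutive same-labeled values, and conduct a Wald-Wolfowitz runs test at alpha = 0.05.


Step 1: Compute median = 34.50; label A = above, B = below.
Labels in order: BBAAAAABBB  (n_A = 5, n_B = 5)
Step 2: Count runs R = 3.
Step 3: Under H0 (random ordering), E[R] = 2*n_A*n_B/(n_A+n_B) + 1 = 2*5*5/10 + 1 = 6.0000.
        Var[R] = 2*n_A*n_B*(2*n_A*n_B - n_A - n_B) / ((n_A+n_B)^2 * (n_A+n_B-1)) = 2000/900 = 2.2222.
        SD[R] = 1.4907.
Step 4: Continuity-corrected z = (R + 0.5 - E[R]) / SD[R] = (3 + 0.5 - 6.0000) / 1.4907 = -1.6771.
Step 5: Two-sided p-value via normal approximation = 2*(1 - Phi(|z|)) = 0.093533.
Step 6: alpha = 0.05. fail to reject H0.

R = 3, z = -1.6771, p = 0.093533, fail to reject H0.


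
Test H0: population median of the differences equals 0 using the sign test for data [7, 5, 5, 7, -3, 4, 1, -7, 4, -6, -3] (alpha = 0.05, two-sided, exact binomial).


Step 1: Discard zero differences. Original n = 11; n_eff = number of nonzero differences = 11.
Nonzero differences (with sign): +7, +5, +5, +7, -3, +4, +1, -7, +4, -6, -3
Step 2: Count signs: positive = 7, negative = 4.
Step 3: Under H0: P(positive) = 0.5, so the number of positives S ~ Bin(11, 0.5).
Step 4: Two-sided exact p-value = sum of Bin(11,0.5) probabilities at or below the observed probability = 0.548828.
Step 5: alpha = 0.05. fail to reject H0.

n_eff = 11, pos = 7, neg = 4, p = 0.548828, fail to reject H0.


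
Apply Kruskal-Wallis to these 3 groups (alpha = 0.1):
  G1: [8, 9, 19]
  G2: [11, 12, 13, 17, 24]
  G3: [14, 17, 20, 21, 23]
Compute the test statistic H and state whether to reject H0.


Step 1: Combine all N = 13 observations and assign midranks.
sorted (value, group, rank): (8,G1,1), (9,G1,2), (11,G2,3), (12,G2,4), (13,G2,5), (14,G3,6), (17,G2,7.5), (17,G3,7.5), (19,G1,9), (20,G3,10), (21,G3,11), (23,G3,12), (24,G2,13)
Step 2: Sum ranks within each group.
R_1 = 12 (n_1 = 3)
R_2 = 32.5 (n_2 = 5)
R_3 = 46.5 (n_3 = 5)
Step 3: H = 12/(N(N+1)) * sum(R_i^2/n_i) - 3(N+1)
     = 12/(13*14) * (12^2/3 + 32.5^2/5 + 46.5^2/5) - 3*14
     = 0.065934 * 691.7 - 42
     = 3.606593.
Step 4: Ties present; correction factor C = 1 - 6/(13^3 - 13) = 0.997253. Corrected H = 3.606593 / 0.997253 = 3.616529.
Step 5: Under H0, H ~ chi^2(2); p-value = 0.163938.
Step 6: alpha = 0.1. fail to reject H0.

H = 3.6165, df = 2, p = 0.163938, fail to reject H0.


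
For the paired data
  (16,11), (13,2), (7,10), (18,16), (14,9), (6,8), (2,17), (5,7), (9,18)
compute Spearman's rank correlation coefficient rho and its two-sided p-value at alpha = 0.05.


Step 1: Rank x and y separately (midranks; no ties here).
rank(x): 16->8, 13->6, 7->4, 18->9, 14->7, 6->3, 2->1, 5->2, 9->5
rank(y): 11->6, 2->1, 10->5, 16->7, 9->4, 8->3, 17->8, 7->2, 18->9
Step 2: d_i = R_x(i) - R_y(i); compute d_i^2.
  (8-6)^2=4, (6-1)^2=25, (4-5)^2=1, (9-7)^2=4, (7-4)^2=9, (3-3)^2=0, (1-8)^2=49, (2-2)^2=0, (5-9)^2=16
sum(d^2) = 108.
Step 3: rho = 1 - 6*108 / (9*(9^2 - 1)) = 1 - 648/720 = 0.100000.
Step 4: Under H0, t = rho * sqrt((n-2)/(1-rho^2)) = 0.2659 ~ t(7).
Step 5: Two-sided p-value from the t-distribution with 7 df = 0.797972.
Step 6: alpha = 0.05. fail to reject H0.

rho = 0.1000, p = 0.797972, fail to reject H0 at alpha = 0.05.


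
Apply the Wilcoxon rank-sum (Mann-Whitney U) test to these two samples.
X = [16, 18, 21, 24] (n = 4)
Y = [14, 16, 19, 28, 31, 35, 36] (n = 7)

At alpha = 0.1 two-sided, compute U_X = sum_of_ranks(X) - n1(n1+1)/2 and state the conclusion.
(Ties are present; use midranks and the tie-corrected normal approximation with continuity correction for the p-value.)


Step 1: Combine and sort all 11 observations; assign midranks.
sorted (value, group): (14,Y), (16,X), (16,Y), (18,X), (19,Y), (21,X), (24,X), (28,Y), (31,Y), (35,Y), (36,Y)
ranks: 14->1, 16->2.5, 16->2.5, 18->4, 19->5, 21->6, 24->7, 28->8, 31->9, 35->10, 36->11
Step 2: Rank sum for X: R1 = 2.5 + 4 + 6 + 7 = 19.5.
Step 3: U_X = R1 - n1(n1+1)/2 = 19.5 - 4*5/2 = 19.5 - 10 = 9.5.
       U_Y = n1*n2 - U_X = 28 - 9.5 = 18.5.
Step 4: Ties are present, so use the tie-corrected normal approximation (with continuity correction) for the p-value.
Step 5: p-value = 0.448659; compare to alpha = 0.1. fail to reject H0.

U_X = 9.5, p = 0.448659, fail to reject H0 at alpha = 0.1.


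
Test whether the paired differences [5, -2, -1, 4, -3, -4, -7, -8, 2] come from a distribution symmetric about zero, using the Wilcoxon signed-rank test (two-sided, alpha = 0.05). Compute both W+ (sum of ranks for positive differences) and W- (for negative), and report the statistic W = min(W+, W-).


Step 1: Drop any zero differences (none here) and take |d_i|.
|d| = [5, 2, 1, 4, 3, 4, 7, 8, 2]
Step 2: Midrank |d_i| (ties get averaged ranks).
ranks: |5|->7, |2|->2.5, |1|->1, |4|->5.5, |3|->4, |4|->5.5, |7|->8, |8|->9, |2|->2.5
Step 3: Attach original signs; sum ranks with positive sign and with negative sign.
W+ = 7 + 5.5 + 2.5 = 15
W- = 2.5 + 1 + 4 + 5.5 + 8 + 9 = 30
(Check: W+ + W- = 45 should equal n(n+1)/2 = 45.)
Step 4: Test statistic W = min(W+, W-) = 15.
Step 5: Ties in |d|, so use the tie-corrected normal approximation.
        E[W] = n(n+1)/4 = 9*10/4 = 22.5.
        Tie groups: |d|=2 (t=2), |d|=4 (t=2); sum(t^3 - t) = 12.
        Var[W] = n(n+1)(2n+1)/24 - sum(t^3-t)/48 = 1710/24 - 12/48 = 71.
        z = (W - E[W]) / sqrt(Var[W]) = (15 - 22.5) / 8.4261 = -0.8901.
        Two-sided p = 2*Phi(z) = 0.373420.
Step 6: alpha = 0.05. fail to reject H0.

W+ = 15, W- = 30, W = min = 15, p = 0.373420, fail to reject H0.


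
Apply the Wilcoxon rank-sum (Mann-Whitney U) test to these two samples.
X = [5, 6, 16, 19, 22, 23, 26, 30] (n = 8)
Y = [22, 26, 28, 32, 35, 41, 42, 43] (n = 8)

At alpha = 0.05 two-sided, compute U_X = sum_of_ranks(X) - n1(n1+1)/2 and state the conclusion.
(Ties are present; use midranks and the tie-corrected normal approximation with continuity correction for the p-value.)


Step 1: Combine and sort all 16 observations; assign midranks.
sorted (value, group): (5,X), (6,X), (16,X), (19,X), (22,X), (22,Y), (23,X), (26,X), (26,Y), (28,Y), (30,X), (32,Y), (35,Y), (41,Y), (42,Y), (43,Y)
ranks: 5->1, 6->2, 16->3, 19->4, 22->5.5, 22->5.5, 23->7, 26->8.5, 26->8.5, 28->10, 30->11, 32->12, 35->13, 41->14, 42->15, 43->16
Step 2: Rank sum for X: R1 = 1 + 2 + 3 + 4 + 5.5 + 7 + 8.5 + 11 = 42.
Step 3: U_X = R1 - n1(n1+1)/2 = 42 - 8*9/2 = 42 - 36 = 6.
       U_Y = n1*n2 - U_X = 64 - 6 = 58.
Step 4: Ties are present, so use the tie-corrected normal approximation (with continuity correction) for the p-value.
Step 5: p-value = 0.007319; compare to alpha = 0.05. reject H0.

U_X = 6, p = 0.007319, reject H0 at alpha = 0.05.


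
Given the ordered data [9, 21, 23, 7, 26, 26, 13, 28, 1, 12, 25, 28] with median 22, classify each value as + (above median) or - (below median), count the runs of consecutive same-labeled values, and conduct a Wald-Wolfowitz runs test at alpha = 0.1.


Step 1: Compute median = 22; label A = above, B = below.
Labels in order: BBABAABABBAA  (n_A = 6, n_B = 6)
Step 2: Count runs R = 8.
Step 3: Under H0 (random ordering), E[R] = 2*n_A*n_B/(n_A+n_B) + 1 = 2*6*6/12 + 1 = 7.0000.
        Var[R] = 2*n_A*n_B*(2*n_A*n_B - n_A - n_B) / ((n_A+n_B)^2 * (n_A+n_B-1)) = 4320/1584 = 2.7273.
        SD[R] = 1.6514.
Step 4: Continuity-corrected z = (R - 0.5 - E[R]) / SD[R] = (8 - 0.5 - 7.0000) / 1.6514 = 0.3028.
Step 5: Two-sided p-value via normal approximation = 2*(1 - Phi(|z|)) = 0.762069.
Step 6: alpha = 0.1. fail to reject H0.

R = 8, z = 0.3028, p = 0.762069, fail to reject H0.


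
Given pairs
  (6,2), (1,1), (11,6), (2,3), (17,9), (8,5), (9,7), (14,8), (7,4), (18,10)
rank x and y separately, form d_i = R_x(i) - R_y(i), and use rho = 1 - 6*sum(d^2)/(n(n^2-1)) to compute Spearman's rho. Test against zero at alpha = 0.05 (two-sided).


Step 1: Rank x and y separately (midranks; no ties here).
rank(x): 6->3, 1->1, 11->7, 2->2, 17->9, 8->5, 9->6, 14->8, 7->4, 18->10
rank(y): 2->2, 1->1, 6->6, 3->3, 9->9, 5->5, 7->7, 8->8, 4->4, 10->10
Step 2: d_i = R_x(i) - R_y(i); compute d_i^2.
  (3-2)^2=1, (1-1)^2=0, (7-6)^2=1, (2-3)^2=1, (9-9)^2=0, (5-5)^2=0, (6-7)^2=1, (8-8)^2=0, (4-4)^2=0, (10-10)^2=0
sum(d^2) = 4.
Step 3: rho = 1 - 6*4 / (10*(10^2 - 1)) = 1 - 24/990 = 0.975758.
Step 4: Under H0, t = rho * sqrt((n-2)/(1-rho^2)) = 12.6105 ~ t(8).
Step 5: Two-sided p-value from the t-distribution with 8 df = 0.000001.
Step 6: alpha = 0.05. reject H0.

rho = 0.9758, p = 0.000001, reject H0 at alpha = 0.05.


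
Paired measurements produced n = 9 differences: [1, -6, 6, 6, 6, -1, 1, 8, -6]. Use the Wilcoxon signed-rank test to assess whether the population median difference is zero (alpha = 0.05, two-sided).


Step 1: Drop any zero differences (none here) and take |d_i|.
|d| = [1, 6, 6, 6, 6, 1, 1, 8, 6]
Step 2: Midrank |d_i| (ties get averaged ranks).
ranks: |1|->2, |6|->6, |6|->6, |6|->6, |6|->6, |1|->2, |1|->2, |8|->9, |6|->6
Step 3: Attach original signs; sum ranks with positive sign and with negative sign.
W+ = 2 + 6 + 6 + 6 + 2 + 9 = 31
W- = 6 + 2 + 6 = 14
(Check: W+ + W- = 45 should equal n(n+1)/2 = 45.)
Step 4: Test statistic W = min(W+, W-) = 14.
Step 5: Ties in |d|, so use the tie-corrected normal approximation.
        E[W] = n(n+1)/4 = 9*10/4 = 22.5.
        Tie groups: |d|=1 (t=3), |d|=6 (t=5); sum(t^3 - t) = 144.
        Var[W] = n(n+1)(2n+1)/24 - sum(t^3-t)/48 = 1710/24 - 144/48 = 68.25.
        z = (W - E[W]) / sqrt(Var[W]) = (14 - 22.5) / 8.2614 = -1.0289.
        Two-sided p = 2*Phi(z) = 0.303533.
Step 6: alpha = 0.05. fail to reject H0.

W+ = 31, W- = 14, W = min = 14, p = 0.303533, fail to reject H0.


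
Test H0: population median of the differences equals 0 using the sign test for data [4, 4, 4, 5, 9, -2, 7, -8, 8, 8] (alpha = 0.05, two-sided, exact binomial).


Step 1: Discard zero differences. Original n = 10; n_eff = number of nonzero differences = 10.
Nonzero differences (with sign): +4, +4, +4, +5, +9, -2, +7, -8, +8, +8
Step 2: Count signs: positive = 8, negative = 2.
Step 3: Under H0: P(positive) = 0.5, so the number of positives S ~ Bin(10, 0.5).
Step 4: Two-sided exact p-value = sum of Bin(10,0.5) probabilities at or below the observed probability = 0.109375.
Step 5: alpha = 0.05. fail to reject H0.

n_eff = 10, pos = 8, neg = 2, p = 0.109375, fail to reject H0.


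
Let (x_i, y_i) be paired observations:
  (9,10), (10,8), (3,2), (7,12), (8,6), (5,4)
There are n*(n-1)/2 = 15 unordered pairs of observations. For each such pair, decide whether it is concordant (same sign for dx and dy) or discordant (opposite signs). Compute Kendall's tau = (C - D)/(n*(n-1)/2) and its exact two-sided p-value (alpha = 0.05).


Step 1: Enumerate the 15 unordered pairs (i,j) with i<j and classify each by sign(x_j-x_i) * sign(y_j-y_i).
  (1,2):dx=+1,dy=-2->D; (1,3):dx=-6,dy=-8->C; (1,4):dx=-2,dy=+2->D; (1,5):dx=-1,dy=-4->C
  (1,6):dx=-4,dy=-6->C; (2,3):dx=-7,dy=-6->C; (2,4):dx=-3,dy=+4->D; (2,5):dx=-2,dy=-2->C
  (2,6):dx=-5,dy=-4->C; (3,4):dx=+4,dy=+10->C; (3,5):dx=+5,dy=+4->C; (3,6):dx=+2,dy=+2->C
  (4,5):dx=+1,dy=-6->D; (4,6):dx=-2,dy=-8->C; (5,6):dx=-3,dy=-2->C
Step 2: C = 11, D = 4, total pairs = 15.
Step 3: tau = (C - D)/(n(n-1)/2) = (11 - 4)/15 = 0.466667.
Step 4: Exact two-sided p-value (enumerate n! = 720 permutations of y under H0): p = 0.272222.
Step 5: alpha = 0.05. fail to reject H0.

tau_b = 0.4667 (C=11, D=4), p = 0.272222, fail to reject H0.


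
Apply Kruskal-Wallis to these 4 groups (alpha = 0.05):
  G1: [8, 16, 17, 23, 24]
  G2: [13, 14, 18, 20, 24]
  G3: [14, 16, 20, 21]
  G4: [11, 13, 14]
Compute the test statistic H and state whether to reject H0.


Step 1: Combine all N = 17 observations and assign midranks.
sorted (value, group, rank): (8,G1,1), (11,G4,2), (13,G2,3.5), (13,G4,3.5), (14,G2,6), (14,G3,6), (14,G4,6), (16,G1,8.5), (16,G3,8.5), (17,G1,10), (18,G2,11), (20,G2,12.5), (20,G3,12.5), (21,G3,14), (23,G1,15), (24,G1,16.5), (24,G2,16.5)
Step 2: Sum ranks within each group.
R_1 = 51 (n_1 = 5)
R_2 = 49.5 (n_2 = 5)
R_3 = 41 (n_3 = 4)
R_4 = 11.5 (n_4 = 3)
Step 3: H = 12/(N(N+1)) * sum(R_i^2/n_i) - 3(N+1)
     = 12/(17*18) * (51^2/5 + 49.5^2/5 + 41^2/4 + 11.5^2/3) - 3*18
     = 0.039216 * 1474.58 - 54
     = 3.826797.
Step 4: Ties present; correction factor C = 1 - 48/(17^3 - 17) = 0.990196. Corrected H = 3.826797 / 0.990196 = 3.864686.
Step 5: Under H0, H ~ chi^2(3); p-value = 0.276451.
Step 6: alpha = 0.05. fail to reject H0.

H = 3.8647, df = 3, p = 0.276451, fail to reject H0.


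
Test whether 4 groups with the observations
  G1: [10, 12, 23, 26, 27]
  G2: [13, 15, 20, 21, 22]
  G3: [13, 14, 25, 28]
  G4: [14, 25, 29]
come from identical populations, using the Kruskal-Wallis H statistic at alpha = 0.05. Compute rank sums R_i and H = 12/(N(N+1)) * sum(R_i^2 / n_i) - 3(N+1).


Step 1: Combine all N = 17 observations and assign midranks.
sorted (value, group, rank): (10,G1,1), (12,G1,2), (13,G2,3.5), (13,G3,3.5), (14,G3,5.5), (14,G4,5.5), (15,G2,7), (20,G2,8), (21,G2,9), (22,G2,10), (23,G1,11), (25,G3,12.5), (25,G4,12.5), (26,G1,14), (27,G1,15), (28,G3,16), (29,G4,17)
Step 2: Sum ranks within each group.
R_1 = 43 (n_1 = 5)
R_2 = 37.5 (n_2 = 5)
R_3 = 37.5 (n_3 = 4)
R_4 = 35 (n_4 = 3)
Step 3: H = 12/(N(N+1)) * sum(R_i^2/n_i) - 3(N+1)
     = 12/(17*18) * (43^2/5 + 37.5^2/5 + 37.5^2/4 + 35^2/3) - 3*18
     = 0.039216 * 1410.95 - 54
     = 1.331209.
Step 4: Ties present; correction factor C = 1 - 18/(17^3 - 17) = 0.996324. Corrected H = 1.331209 / 0.996324 = 1.336121.
Step 5: Under H0, H ~ chi^2(3); p-value = 0.720574.
Step 6: alpha = 0.05. fail to reject H0.

H = 1.3361, df = 3, p = 0.720574, fail to reject H0.


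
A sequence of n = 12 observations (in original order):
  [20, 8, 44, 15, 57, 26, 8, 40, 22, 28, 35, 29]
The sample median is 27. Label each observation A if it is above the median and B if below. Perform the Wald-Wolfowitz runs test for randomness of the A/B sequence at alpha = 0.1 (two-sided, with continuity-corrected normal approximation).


Step 1: Compute median = 27; label A = above, B = below.
Labels in order: BBABABBABAAA  (n_A = 6, n_B = 6)
Step 2: Count runs R = 8.
Step 3: Under H0 (random ordering), E[R] = 2*n_A*n_B/(n_A+n_B) + 1 = 2*6*6/12 + 1 = 7.0000.
        Var[R] = 2*n_A*n_B*(2*n_A*n_B - n_A - n_B) / ((n_A+n_B)^2 * (n_A+n_B-1)) = 4320/1584 = 2.7273.
        SD[R] = 1.6514.
Step 4: Continuity-corrected z = (R - 0.5 - E[R]) / SD[R] = (8 - 0.5 - 7.0000) / 1.6514 = 0.3028.
Step 5: Two-sided p-value via normal approximation = 2*(1 - Phi(|z|)) = 0.762069.
Step 6: alpha = 0.1. fail to reject H0.

R = 8, z = 0.3028, p = 0.762069, fail to reject H0.


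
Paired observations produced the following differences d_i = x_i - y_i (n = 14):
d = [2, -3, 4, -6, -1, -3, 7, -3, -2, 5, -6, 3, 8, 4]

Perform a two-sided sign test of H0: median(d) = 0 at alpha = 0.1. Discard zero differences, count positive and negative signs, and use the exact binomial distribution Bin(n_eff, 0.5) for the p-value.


Step 1: Discard zero differences. Original n = 14; n_eff = number of nonzero differences = 14.
Nonzero differences (with sign): +2, -3, +4, -6, -1, -3, +7, -3, -2, +5, -6, +3, +8, +4
Step 2: Count signs: positive = 7, negative = 7.
Step 3: Under H0: P(positive) = 0.5, so the number of positives S ~ Bin(14, 0.5).
Step 4: Two-sided exact p-value = sum of Bin(14,0.5) probabilities at or below the observed probability = 1.000000.
Step 5: alpha = 0.1. fail to reject H0.

n_eff = 14, pos = 7, neg = 7, p = 1.000000, fail to reject H0.


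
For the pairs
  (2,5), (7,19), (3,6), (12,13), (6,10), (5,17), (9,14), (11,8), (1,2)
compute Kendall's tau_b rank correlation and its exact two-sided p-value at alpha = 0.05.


Step 1: Enumerate the 36 unordered pairs (i,j) with i<j and classify each by sign(x_j-x_i) * sign(y_j-y_i).
  (1,2):dx=+5,dy=+14->C; (1,3):dx=+1,dy=+1->C; (1,4):dx=+10,dy=+8->C; (1,5):dx=+4,dy=+5->C
  (1,6):dx=+3,dy=+12->C; (1,7):dx=+7,dy=+9->C; (1,8):dx=+9,dy=+3->C; (1,9):dx=-1,dy=-3->C
  (2,3):dx=-4,dy=-13->C; (2,4):dx=+5,dy=-6->D; (2,5):dx=-1,dy=-9->C; (2,6):dx=-2,dy=-2->C
  (2,7):dx=+2,dy=-5->D; (2,8):dx=+4,dy=-11->D; (2,9):dx=-6,dy=-17->C; (3,4):dx=+9,dy=+7->C
  (3,5):dx=+3,dy=+4->C; (3,6):dx=+2,dy=+11->C; (3,7):dx=+6,dy=+8->C; (3,8):dx=+8,dy=+2->C
  (3,9):dx=-2,dy=-4->C; (4,5):dx=-6,dy=-3->C; (4,6):dx=-7,dy=+4->D; (4,7):dx=-3,dy=+1->D
  (4,8):dx=-1,dy=-5->C; (4,9):dx=-11,dy=-11->C; (5,6):dx=-1,dy=+7->D; (5,7):dx=+3,dy=+4->C
  (5,8):dx=+5,dy=-2->D; (5,9):dx=-5,dy=-8->C; (6,7):dx=+4,dy=-3->D; (6,8):dx=+6,dy=-9->D
  (6,9):dx=-4,dy=-15->C; (7,8):dx=+2,dy=-6->D; (7,9):dx=-8,dy=-12->C; (8,9):dx=-10,dy=-6->C
Step 2: C = 26, D = 10, total pairs = 36.
Step 3: tau = (C - D)/(n(n-1)/2) = (26 - 10)/36 = 0.444444.
Step 4: Exact two-sided p-value (enumerate n! = 362880 permutations of y under H0): p = 0.119439.
Step 5: alpha = 0.05. fail to reject H0.

tau_b = 0.4444 (C=26, D=10), p = 0.119439, fail to reject H0.


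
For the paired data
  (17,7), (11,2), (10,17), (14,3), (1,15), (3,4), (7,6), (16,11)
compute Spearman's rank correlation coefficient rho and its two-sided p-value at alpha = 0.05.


Step 1: Rank x and y separately (midranks; no ties here).
rank(x): 17->8, 11->5, 10->4, 14->6, 1->1, 3->2, 7->3, 16->7
rank(y): 7->5, 2->1, 17->8, 3->2, 15->7, 4->3, 6->4, 11->6
Step 2: d_i = R_x(i) - R_y(i); compute d_i^2.
  (8-5)^2=9, (5-1)^2=16, (4-8)^2=16, (6-2)^2=16, (1-7)^2=36, (2-3)^2=1, (3-4)^2=1, (7-6)^2=1
sum(d^2) = 96.
Step 3: rho = 1 - 6*96 / (8*(8^2 - 1)) = 1 - 576/504 = -0.142857.
Step 4: Under H0, t = rho * sqrt((n-2)/(1-rho^2)) = -0.3536 ~ t(6).
Step 5: Two-sided p-value from the t-distribution with 6 df = 0.735765.
Step 6: alpha = 0.05. fail to reject H0.

rho = -0.1429, p = 0.735765, fail to reject H0 at alpha = 0.05.


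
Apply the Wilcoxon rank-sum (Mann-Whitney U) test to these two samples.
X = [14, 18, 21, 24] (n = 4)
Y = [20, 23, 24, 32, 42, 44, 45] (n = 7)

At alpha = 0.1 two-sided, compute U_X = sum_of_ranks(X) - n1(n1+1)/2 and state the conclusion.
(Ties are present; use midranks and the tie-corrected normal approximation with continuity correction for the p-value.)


Step 1: Combine and sort all 11 observations; assign midranks.
sorted (value, group): (14,X), (18,X), (20,Y), (21,X), (23,Y), (24,X), (24,Y), (32,Y), (42,Y), (44,Y), (45,Y)
ranks: 14->1, 18->2, 20->3, 21->4, 23->5, 24->6.5, 24->6.5, 32->8, 42->9, 44->10, 45->11
Step 2: Rank sum for X: R1 = 1 + 2 + 4 + 6.5 = 13.5.
Step 3: U_X = R1 - n1(n1+1)/2 = 13.5 - 4*5/2 = 13.5 - 10 = 3.5.
       U_Y = n1*n2 - U_X = 28 - 3.5 = 24.5.
Step 4: Ties are present, so use the tie-corrected normal approximation (with continuity correction) for the p-value.
Step 5: p-value = 0.058207; compare to alpha = 0.1. reject H0.

U_X = 3.5, p = 0.058207, reject H0 at alpha = 0.1.


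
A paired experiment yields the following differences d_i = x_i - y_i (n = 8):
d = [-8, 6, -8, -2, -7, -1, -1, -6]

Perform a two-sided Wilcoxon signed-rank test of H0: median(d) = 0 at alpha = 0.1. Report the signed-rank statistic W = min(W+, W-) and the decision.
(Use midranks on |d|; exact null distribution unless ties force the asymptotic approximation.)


Step 1: Drop any zero differences (none here) and take |d_i|.
|d| = [8, 6, 8, 2, 7, 1, 1, 6]
Step 2: Midrank |d_i| (ties get averaged ranks).
ranks: |8|->7.5, |6|->4.5, |8|->7.5, |2|->3, |7|->6, |1|->1.5, |1|->1.5, |6|->4.5
Step 3: Attach original signs; sum ranks with positive sign and with negative sign.
W+ = 4.5 = 4.5
W- = 7.5 + 7.5 + 3 + 6 + 1.5 + 1.5 + 4.5 = 31.5
(Check: W+ + W- = 36 should equal n(n+1)/2 = 36.)
Step 4: Test statistic W = min(W+, W-) = 4.5.
Step 5: Ties in |d|, so use the tie-corrected normal approximation.
        E[W] = n(n+1)/4 = 8*9/4 = 18.
        Tie groups: |d|=1 (t=2), |d|=6 (t=2), |d|=8 (t=2); sum(t^3 - t) = 18.
        Var[W] = n(n+1)(2n+1)/24 - sum(t^3-t)/48 = 1224/24 - 18/48 = 50.625.
        z = (W - E[W]) / sqrt(Var[W]) = (4.5 - 18) / 7.1151 = -1.8974.
        Two-sided p = 2*Phi(z) = 0.057780.
Step 6: alpha = 0.1. reject H0.

W+ = 4.5, W- = 31.5, W = min = 4.5, p = 0.057780, reject H0.


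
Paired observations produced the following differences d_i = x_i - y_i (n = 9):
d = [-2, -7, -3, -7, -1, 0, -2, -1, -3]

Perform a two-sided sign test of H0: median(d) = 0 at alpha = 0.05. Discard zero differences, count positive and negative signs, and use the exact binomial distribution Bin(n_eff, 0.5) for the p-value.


Step 1: Discard zero differences. Original n = 9; n_eff = number of nonzero differences = 8.
Nonzero differences (with sign): -2, -7, -3, -7, -1, -2, -1, -3
Step 2: Count signs: positive = 0, negative = 8.
Step 3: Under H0: P(positive) = 0.5, so the number of positives S ~ Bin(8, 0.5).
Step 4: Two-sided exact p-value = sum of Bin(8,0.5) probabilities at or below the observed probability = 0.007812.
Step 5: alpha = 0.05. reject H0.

n_eff = 8, pos = 0, neg = 8, p = 0.007812, reject H0.


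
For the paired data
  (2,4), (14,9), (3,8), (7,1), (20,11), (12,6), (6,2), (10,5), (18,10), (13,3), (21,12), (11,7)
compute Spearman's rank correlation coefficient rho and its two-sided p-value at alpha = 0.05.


Step 1: Rank x and y separately (midranks; no ties here).
rank(x): 2->1, 14->9, 3->2, 7->4, 20->11, 12->7, 6->3, 10->5, 18->10, 13->8, 21->12, 11->6
rank(y): 4->4, 9->9, 8->8, 1->1, 11->11, 6->6, 2->2, 5->5, 10->10, 3->3, 12->12, 7->7
Step 2: d_i = R_x(i) - R_y(i); compute d_i^2.
  (1-4)^2=9, (9-9)^2=0, (2-8)^2=36, (4-1)^2=9, (11-11)^2=0, (7-6)^2=1, (3-2)^2=1, (5-5)^2=0, (10-10)^2=0, (8-3)^2=25, (12-12)^2=0, (6-7)^2=1
sum(d^2) = 82.
Step 3: rho = 1 - 6*82 / (12*(12^2 - 1)) = 1 - 492/1716 = 0.713287.
Step 4: Under H0, t = rho * sqrt((n-2)/(1-rho^2)) = 3.2183 ~ t(10).
Step 5: Two-sided p-value from the t-distribution with 10 df = 0.009202.
Step 6: alpha = 0.05. reject H0.

rho = 0.7133, p = 0.009202, reject H0 at alpha = 0.05.


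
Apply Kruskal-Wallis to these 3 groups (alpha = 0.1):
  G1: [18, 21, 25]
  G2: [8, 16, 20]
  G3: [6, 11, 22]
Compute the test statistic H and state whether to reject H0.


Step 1: Combine all N = 9 observations and assign midranks.
sorted (value, group, rank): (6,G3,1), (8,G2,2), (11,G3,3), (16,G2,4), (18,G1,5), (20,G2,6), (21,G1,7), (22,G3,8), (25,G1,9)
Step 2: Sum ranks within each group.
R_1 = 21 (n_1 = 3)
R_2 = 12 (n_2 = 3)
R_3 = 12 (n_3 = 3)
Step 3: H = 12/(N(N+1)) * sum(R_i^2/n_i) - 3(N+1)
     = 12/(9*10) * (21^2/3 + 12^2/3 + 12^2/3) - 3*10
     = 0.133333 * 243 - 30
     = 2.400000.
Step 4: No ties, so H is used without correction.
Step 5: Under H0, H ~ chi^2(2); p-value = 0.301194.
Step 6: alpha = 0.1. fail to reject H0.

H = 2.4000, df = 2, p = 0.301194, fail to reject H0.


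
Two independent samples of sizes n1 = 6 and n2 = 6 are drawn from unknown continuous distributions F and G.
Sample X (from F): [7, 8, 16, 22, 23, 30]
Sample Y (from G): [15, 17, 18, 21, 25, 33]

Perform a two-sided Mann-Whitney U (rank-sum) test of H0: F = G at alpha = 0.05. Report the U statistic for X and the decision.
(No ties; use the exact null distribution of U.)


Step 1: Combine and sort all 12 observations; assign midranks.
sorted (value, group): (7,X), (8,X), (15,Y), (16,X), (17,Y), (18,Y), (21,Y), (22,X), (23,X), (25,Y), (30,X), (33,Y)
ranks: 7->1, 8->2, 15->3, 16->4, 17->5, 18->6, 21->7, 22->8, 23->9, 25->10, 30->11, 33->12
Step 2: Rank sum for X: R1 = 1 + 2 + 4 + 8 + 9 + 11 = 35.
Step 3: U_X = R1 - n1(n1+1)/2 = 35 - 6*7/2 = 35 - 21 = 14.
       U_Y = n1*n2 - U_X = 36 - 14 = 22.
Step 4: No ties, so the exact null distribution of U (based on enumerating the C(12,6) = 924 equally likely rank assignments) gives the two-sided p-value.
Step 5: p-value = 0.588745; compare to alpha = 0.05. fail to reject H0.

U_X = 14, p = 0.588745, fail to reject H0 at alpha = 0.05.


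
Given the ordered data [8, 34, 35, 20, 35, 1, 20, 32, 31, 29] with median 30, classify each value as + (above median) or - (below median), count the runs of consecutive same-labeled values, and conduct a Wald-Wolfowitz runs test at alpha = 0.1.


Step 1: Compute median = 30; label A = above, B = below.
Labels in order: BAABABBAAB  (n_A = 5, n_B = 5)
Step 2: Count runs R = 7.
Step 3: Under H0 (random ordering), E[R] = 2*n_A*n_B/(n_A+n_B) + 1 = 2*5*5/10 + 1 = 6.0000.
        Var[R] = 2*n_A*n_B*(2*n_A*n_B - n_A - n_B) / ((n_A+n_B)^2 * (n_A+n_B-1)) = 2000/900 = 2.2222.
        SD[R] = 1.4907.
Step 4: Continuity-corrected z = (R - 0.5 - E[R]) / SD[R] = (7 - 0.5 - 6.0000) / 1.4907 = 0.3354.
Step 5: Two-sided p-value via normal approximation = 2*(1 - Phi(|z|)) = 0.737316.
Step 6: alpha = 0.1. fail to reject H0.

R = 7, z = 0.3354, p = 0.737316, fail to reject H0.


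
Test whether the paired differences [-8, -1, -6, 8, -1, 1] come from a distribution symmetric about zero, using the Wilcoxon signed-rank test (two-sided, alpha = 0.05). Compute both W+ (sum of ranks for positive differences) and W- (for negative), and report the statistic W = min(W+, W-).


Step 1: Drop any zero differences (none here) and take |d_i|.
|d| = [8, 1, 6, 8, 1, 1]
Step 2: Midrank |d_i| (ties get averaged ranks).
ranks: |8|->5.5, |1|->2, |6|->4, |8|->5.5, |1|->2, |1|->2
Step 3: Attach original signs; sum ranks with positive sign and with negative sign.
W+ = 5.5 + 2 = 7.5
W- = 5.5 + 2 + 4 + 2 = 13.5
(Check: W+ + W- = 21 should equal n(n+1)/2 = 21.)
Step 4: Test statistic W = min(W+, W-) = 7.5.
Step 5: Ties in |d|, so use the tie-corrected normal approximation.
        E[W] = n(n+1)/4 = 6*7/4 = 10.5.
        Tie groups: |d|=1 (t=3), |d|=8 (t=2); sum(t^3 - t) = 30.
        Var[W] = n(n+1)(2n+1)/24 - sum(t^3-t)/48 = 546/24 - 30/48 = 22.125.
        z = (W - E[W]) / sqrt(Var[W]) = (7.5 - 10.5) / 4.7037 = -0.6378.
        Two-sided p = 2*Phi(z) = 0.523609.
Step 6: alpha = 0.05. fail to reject H0.

W+ = 7.5, W- = 13.5, W = min = 7.5, p = 0.523609, fail to reject H0.


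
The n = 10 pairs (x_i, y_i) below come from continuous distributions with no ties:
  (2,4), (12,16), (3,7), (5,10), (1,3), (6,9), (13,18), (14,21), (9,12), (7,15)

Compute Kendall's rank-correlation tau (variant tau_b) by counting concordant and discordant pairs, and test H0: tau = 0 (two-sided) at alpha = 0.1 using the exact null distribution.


Step 1: Enumerate the 45 unordered pairs (i,j) with i<j and classify each by sign(x_j-x_i) * sign(y_j-y_i).
  (1,2):dx=+10,dy=+12->C; (1,3):dx=+1,dy=+3->C; (1,4):dx=+3,dy=+6->C; (1,5):dx=-1,dy=-1->C
  (1,6):dx=+4,dy=+5->C; (1,7):dx=+11,dy=+14->C; (1,8):dx=+12,dy=+17->C; (1,9):dx=+7,dy=+8->C
  (1,10):dx=+5,dy=+11->C; (2,3):dx=-9,dy=-9->C; (2,4):dx=-7,dy=-6->C; (2,5):dx=-11,dy=-13->C
  (2,6):dx=-6,dy=-7->C; (2,7):dx=+1,dy=+2->C; (2,8):dx=+2,dy=+5->C; (2,9):dx=-3,dy=-4->C
  (2,10):dx=-5,dy=-1->C; (3,4):dx=+2,dy=+3->C; (3,5):dx=-2,dy=-4->C; (3,6):dx=+3,dy=+2->C
  (3,7):dx=+10,dy=+11->C; (3,8):dx=+11,dy=+14->C; (3,9):dx=+6,dy=+5->C; (3,10):dx=+4,dy=+8->C
  (4,5):dx=-4,dy=-7->C; (4,6):dx=+1,dy=-1->D; (4,7):dx=+8,dy=+8->C; (4,8):dx=+9,dy=+11->C
  (4,9):dx=+4,dy=+2->C; (4,10):dx=+2,dy=+5->C; (5,6):dx=+5,dy=+6->C; (5,7):dx=+12,dy=+15->C
  (5,8):dx=+13,dy=+18->C; (5,9):dx=+8,dy=+9->C; (5,10):dx=+6,dy=+12->C; (6,7):dx=+7,dy=+9->C
  (6,8):dx=+8,dy=+12->C; (6,9):dx=+3,dy=+3->C; (6,10):dx=+1,dy=+6->C; (7,8):dx=+1,dy=+3->C
  (7,9):dx=-4,dy=-6->C; (7,10):dx=-6,dy=-3->C; (8,9):dx=-5,dy=-9->C; (8,10):dx=-7,dy=-6->C
  (9,10):dx=-2,dy=+3->D
Step 2: C = 43, D = 2, total pairs = 45.
Step 3: tau = (C - D)/(n(n-1)/2) = (43 - 2)/45 = 0.911111.
Step 4: Exact two-sided p-value (enumerate n! = 3628800 permutations of y under H0): p = 0.000030.
Step 5: alpha = 0.1. reject H0.

tau_b = 0.9111 (C=43, D=2), p = 0.000030, reject H0.
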